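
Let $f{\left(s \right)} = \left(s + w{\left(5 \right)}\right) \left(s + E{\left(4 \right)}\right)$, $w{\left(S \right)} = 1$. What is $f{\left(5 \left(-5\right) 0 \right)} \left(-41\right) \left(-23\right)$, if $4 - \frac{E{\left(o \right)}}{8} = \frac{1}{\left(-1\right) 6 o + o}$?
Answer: $\frac{152766}{5} \approx 30553.0$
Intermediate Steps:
$E{\left(o \right)} = 32 + \frac{8}{5 o}$ ($E{\left(o \right)} = 32 - \frac{8}{\left(-1\right) 6 o + o} = 32 - \frac{8}{- 6 o + o} = 32 - \frac{8}{\left(-5\right) o} = 32 - 8 \left(- \frac{1}{5 o}\right) = 32 + \frac{8}{5 o}$)
$f{\left(s \right)} = \left(1 + s\right) \left(\frac{162}{5} + s\right)$ ($f{\left(s \right)} = \left(s + 1\right) \left(s + \left(32 + \frac{8}{5 \cdot 4}\right)\right) = \left(1 + s\right) \left(s + \left(32 + \frac{8}{5} \cdot \frac{1}{4}\right)\right) = \left(1 + s\right) \left(s + \left(32 + \frac{2}{5}\right)\right) = \left(1 + s\right) \left(s + \frac{162}{5}\right) = \left(1 + s\right) \left(\frac{162}{5} + s\right)$)
$f{\left(5 \left(-5\right) 0 \right)} \left(-41\right) \left(-23\right) = \left(\frac{162}{5} + \left(5 \left(-5\right) 0\right)^{2} + \frac{167 \cdot 5 \left(-5\right) 0}{5}\right) \left(-41\right) \left(-23\right) = \left(\frac{162}{5} + \left(\left(-25\right) 0\right)^{2} + \frac{167 \left(\left(-25\right) 0\right)}{5}\right) \left(-41\right) \left(-23\right) = \left(\frac{162}{5} + 0^{2} + \frac{167}{5} \cdot 0\right) \left(-41\right) \left(-23\right) = \left(\frac{162}{5} + 0 + 0\right) \left(-41\right) \left(-23\right) = \frac{162}{5} \left(-41\right) \left(-23\right) = \left(- \frac{6642}{5}\right) \left(-23\right) = \frac{152766}{5}$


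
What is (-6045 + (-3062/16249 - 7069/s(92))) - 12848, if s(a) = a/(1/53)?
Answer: -1497024527225/79230124 ≈ -18895.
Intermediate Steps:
s(a) = 53*a (s(a) = a/(1/53) = a*53 = 53*a)
(-6045 + (-3062/16249 - 7069/s(92))) - 12848 = (-6045 + (-3062/16249 - 7069/(53*92))) - 12848 = (-6045 + (-3062*1/16249 - 7069/4876)) - 12848 = (-6045 + (-3062/16249 - 7069*1/4876)) - 12848 = (-6045 + (-3062/16249 - 7069/4876)) - 12848 = (-6045 - 129794493/79230124) - 12848 = -479075894073/79230124 - 12848 = -1497024527225/79230124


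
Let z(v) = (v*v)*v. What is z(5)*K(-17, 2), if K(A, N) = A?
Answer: -2125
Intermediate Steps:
z(v) = v**3 (z(v) = v**2*v = v**3)
z(5)*K(-17, 2) = 5**3*(-17) = 125*(-17) = -2125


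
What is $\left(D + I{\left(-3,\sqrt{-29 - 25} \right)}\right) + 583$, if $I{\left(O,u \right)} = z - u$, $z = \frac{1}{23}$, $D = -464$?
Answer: $\frac{2738}{23} - 3 i \sqrt{6} \approx 119.04 - 7.3485 i$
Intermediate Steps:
$z = \frac{1}{23} \approx 0.043478$
$I{\left(O,u \right)} = \frac{1}{23} - u$
$\left(D + I{\left(-3,\sqrt{-29 - 25} \right)}\right) + 583 = \left(-464 + \left(\frac{1}{23} - \sqrt{-29 - 25}\right)\right) + 583 = \left(-464 + \left(\frac{1}{23} - \sqrt{-54}\right)\right) + 583 = \left(-464 + \left(\frac{1}{23} - 3 i \sqrt{6}\right)\right) + 583 = \left(- \frac{10671}{23} - 3 i \sqrt{6}\right) + 583 = \frac{2738}{23} - 3 i \sqrt{6}$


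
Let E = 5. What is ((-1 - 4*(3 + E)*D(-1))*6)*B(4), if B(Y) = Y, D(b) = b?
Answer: 744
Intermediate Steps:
((-1 - 4*(3 + E)*D(-1))*6)*B(4) = ((-1 - 4*(3 + 5)*(-1))*6)*4 = ((-1 - 32*(-1))*6)*4 = ((-1 - 4*(-8))*6)*4 = ((-1 + 32)*6)*4 = (31*6)*4 = 186*4 = 744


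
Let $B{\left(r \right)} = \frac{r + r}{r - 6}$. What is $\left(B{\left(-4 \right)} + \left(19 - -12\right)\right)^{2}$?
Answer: $\frac{25281}{25} \approx 1011.2$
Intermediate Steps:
$B{\left(r \right)} = \frac{2 r}{-6 + r}$
$\left(B{\left(-4 \right)} + \left(19 - -12\right)\right)^{2} = \left(2 \left(-4\right) \frac{1}{-6 - 4} + \left(19 - -12\right)\right)^{2} = \left(2 \left(-4\right) \frac{1}{-10} + \left(19 + 12\right)\right)^{2} = \left(2 \left(-4\right) \left(- \frac{1}{10}\right) + 31\right)^{2} = \left(\frac{4}{5} + 31\right)^{2} = \left(\frac{159}{5}\right)^{2} = \frac{25281}{25}$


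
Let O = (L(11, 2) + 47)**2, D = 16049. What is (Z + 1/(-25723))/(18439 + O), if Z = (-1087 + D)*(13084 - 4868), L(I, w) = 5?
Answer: 3162071593615/543861389 ≈ 5814.1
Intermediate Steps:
Z = 122927792 (Z = (-1087 + 16049)*(13084 - 4868) = 14962*8216 = 122927792)
O = 2704 (O = (5 + 47)**2 = 52**2 = 2704)
(Z + 1/(-25723))/(18439 + O) = (122927792 + 1/(-25723))/(18439 + 2704) = (122927792 - 1/25723)/21143 = (3162071593615/25723)*(1/21143) = 3162071593615/543861389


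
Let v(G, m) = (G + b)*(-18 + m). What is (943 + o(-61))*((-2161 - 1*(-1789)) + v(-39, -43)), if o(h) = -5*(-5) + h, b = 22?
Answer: 603155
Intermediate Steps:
o(h) = 25 + h
v(G, m) = (-18 + m)*(22 + G) (v(G, m) = (G + 22)*(-18 + m) = (22 + G)*(-18 + m) = (-18 + m)*(22 + G))
(943 + o(-61))*((-2161 - 1*(-1789)) + v(-39, -43)) = (943 + (25 - 61))*((-2161 - 1*(-1789)) + (-396 - 18*(-39) + 22*(-43) - 39*(-43))) = (943 - 36)*((-2161 + 1789) + (-396 + 702 - 946 + 1677)) = 907*(-372 + 1037) = 907*665 = 603155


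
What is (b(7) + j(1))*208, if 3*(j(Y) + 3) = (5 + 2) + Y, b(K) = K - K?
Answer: -208/3 ≈ -69.333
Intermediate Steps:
b(K) = 0
j(Y) = -2/3 + Y/3 (j(Y) = -3 + ((5 + 2) + Y)/3 = -3 + (7 + Y)/3 = -3 + (7/3 + Y/3) = -2/3 + Y/3)
(b(7) + j(1))*208 = (0 + (-2/3 + (1/3)*1))*208 = (0 + (-2/3 + 1/3))*208 = (0 - 1/3)*208 = -1/3*208 = -208/3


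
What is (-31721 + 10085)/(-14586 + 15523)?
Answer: -21636/937 ≈ -23.091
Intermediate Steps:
(-31721 + 10085)/(-14586 + 15523) = -21636/937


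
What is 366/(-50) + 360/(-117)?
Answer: -3379/325 ≈ -10.397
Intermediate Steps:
366/(-50) + 360/(-117) = 366*(-1/50) + 360*(-1/117) = -183/25 - 40/13 = -3379/325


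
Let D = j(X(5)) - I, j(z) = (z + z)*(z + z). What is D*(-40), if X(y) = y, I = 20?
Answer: -3200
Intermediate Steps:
j(z) = 4*z² (j(z) = (2*z)*(2*z) = 4*z²)
D = 80 (D = 4*5² - 1*20 = 4*25 - 20 = 100 - 20 = 80)
D*(-40) = 80*(-40) = -3200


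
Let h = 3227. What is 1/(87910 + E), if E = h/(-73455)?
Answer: 73455/6457425823 ≈ 1.1375e-5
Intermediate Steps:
E = -3227/73455 (E = 3227/(-73455) = 3227*(-1/73455) = -3227/73455 ≈ -0.043932)
1/(87910 + E) = 1/(87910 - 3227/73455) = 1/(6457425823/73455) = 73455/6457425823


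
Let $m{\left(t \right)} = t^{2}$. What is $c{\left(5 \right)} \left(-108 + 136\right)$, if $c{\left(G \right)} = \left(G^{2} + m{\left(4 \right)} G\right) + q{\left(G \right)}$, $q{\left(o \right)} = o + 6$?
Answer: $3248$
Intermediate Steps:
$q{\left(o \right)} = 6 + o$
$c{\left(G \right)} = 6 + G^{2} + 17 G$ ($c{\left(G \right)} = \left(G^{2} + 4^{2} G\right) + \left(6 + G\right) = \left(G^{2} + 16 G\right) + \left(6 + G\right) = 6 + G^{2} + 17 G$)
$c{\left(5 \right)} \left(-108 + 136\right) = \left(6 + 5^{2} + 17 \cdot 5\right) \left(-108 + 136\right) = \left(6 + 25 + 85\right) 28 = 116 \cdot 28 = 3248$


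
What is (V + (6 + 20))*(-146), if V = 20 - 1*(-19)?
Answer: -9490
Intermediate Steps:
V = 39 (V = 20 + 19 = 39)
(V + (6 + 20))*(-146) = (39 + (6 + 20))*(-146) = (39 + 26)*(-146) = 65*(-146) = -9490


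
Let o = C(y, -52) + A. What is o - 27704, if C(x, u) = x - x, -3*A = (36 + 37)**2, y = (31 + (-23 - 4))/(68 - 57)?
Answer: -88441/3 ≈ -29480.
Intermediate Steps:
y = 4/11 (y = (31 - 27)/11 = 4*(1/11) = 4/11 ≈ 0.36364)
A = -5329/3 (A = -(36 + 37)**2/3 = -1/3*73**2 = -1/3*5329 = -5329/3 ≈ -1776.3)
C(x, u) = 0
o = -5329/3 (o = 0 - 5329/3 = -5329/3 ≈ -1776.3)
o - 27704 = -5329/3 - 27704 = -88441/3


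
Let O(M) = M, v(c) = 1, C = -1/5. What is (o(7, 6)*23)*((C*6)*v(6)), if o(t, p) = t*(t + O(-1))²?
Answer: -34776/5 ≈ -6955.2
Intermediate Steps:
C = -⅕ (C = -1*⅕ = -⅕ ≈ -0.20000)
o(t, p) = t*(-1 + t)² (o(t, p) = t*(t - 1)² = t*(-1 + t)²)
(o(7, 6)*23)*((C*6)*v(6)) = ((7*(-1 + 7)²)*23)*(-⅕*6*1) = ((7*6²)*23)*(-6/5*1) = ((7*36)*23)*(-6/5) = (252*23)*(-6/5) = 5796*(-6/5) = -34776/5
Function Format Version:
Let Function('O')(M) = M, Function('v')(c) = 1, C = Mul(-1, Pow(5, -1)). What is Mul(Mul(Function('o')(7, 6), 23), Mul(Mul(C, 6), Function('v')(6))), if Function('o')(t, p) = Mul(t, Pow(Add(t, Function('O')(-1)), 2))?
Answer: Rational(-34776, 5) ≈ -6955.2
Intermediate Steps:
C = Rational(-1, 5) (C = Mul(-1, Rational(1, 5)) = Rational(-1, 5) ≈ -0.20000)
Function('o')(t, p) = Mul(t, Pow(Add(-1, t), 2)) (Function('o')(t, p) = Mul(t, Pow(Add(t, -1), 2)) = Mul(t, Pow(Add(-1, t), 2)))
Mul(Mul(Function('o')(7, 6), 23), Mul(Mul(C, 6), Function('v')(6))) = Mul(Mul(Mul(7, Pow(Add(-1, 7), 2)), 23), Mul(Mul(Rational(-1, 5), 6), 1)) = Mul(Mul(Mul(7, Pow(6, 2)), 23), Mul(Rational(-6, 5), 1)) = Mul(Mul(Mul(7, 36), 23), Rational(-6, 5)) = Mul(Mul(252, 23), Rational(-6, 5)) = Mul(5796, Rational(-6, 5)) = Rational(-34776, 5)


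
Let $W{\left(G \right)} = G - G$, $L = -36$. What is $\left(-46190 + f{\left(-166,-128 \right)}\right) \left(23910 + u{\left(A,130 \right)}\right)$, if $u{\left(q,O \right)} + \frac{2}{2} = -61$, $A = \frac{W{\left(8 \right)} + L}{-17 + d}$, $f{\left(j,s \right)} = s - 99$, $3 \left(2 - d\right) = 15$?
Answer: $-1106952616$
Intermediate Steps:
$d = -3$ ($d = 2 - 5 = -3$)
$f{\left(j,s \right)} = -99 + s$
$W{\left(G \right)} = 0$
$A = \frac{9}{5}$ ($A = \frac{0 - 36}{-17 - 3} = - \frac{36}{-20} = \left(-36\right) \left(- \frac{1}{20}\right) = \frac{9}{5} \approx 1.8$)
$u{\left(q,O \right)} = -62$ ($u{\left(q,O \right)} = -1 - 61 = -62$)
$\left(-46190 + f{\left(-166,-128 \right)}\right) \left(23910 + u{\left(A,130 \right)}\right) = \left(-46190 - 227\right) \left(23910 - 62\right) = \left(-46190 - 227\right) 23848 = \left(-46417\right) 23848 = -1106952616$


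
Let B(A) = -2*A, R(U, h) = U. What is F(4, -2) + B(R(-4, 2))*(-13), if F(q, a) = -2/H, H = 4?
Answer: -209/2 ≈ -104.50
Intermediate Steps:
F(q, a) = -½ (F(q, a) = -2/4 = -2*¼ = -½)
F(4, -2) + B(R(-4, 2))*(-13) = -½ - 2*(-4)*(-13) = -½ + 8*(-13) = -½ - 104 = -209/2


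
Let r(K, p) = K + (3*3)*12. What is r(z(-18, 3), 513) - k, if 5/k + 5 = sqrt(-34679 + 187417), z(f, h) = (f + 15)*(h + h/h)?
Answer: 14660423/152713 - 5*sqrt(152738)/152713 ≈ 95.987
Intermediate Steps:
z(f, h) = (1 + h)*(15 + f) (z(f, h) = (15 + f)*(h + 1) = (15 + f)*(1 + h) = (1 + h)*(15 + f))
r(K, p) = 108 + K (r(K, p) = K + 9*12 = K + 108 = 108 + K)
k = 5/(-5 + sqrt(152738)) (k = 5/(-5 + sqrt(-34679 + 187417)) = 5/(-5 + sqrt(152738)) ≈ 0.012960)
r(z(-18, 3), 513) - k = (108 + (15 - 18 + 15*3 - 18*3)) - (25/152713 + 5*sqrt(152738)/152713) = (108 + (15 - 18 + 45 - 54)) + (-25/152713 - 5*sqrt(152738)/152713) = (108 - 12) + (-25/152713 - 5*sqrt(152738)/152713) = 96 + (-25/152713 - 5*sqrt(152738)/152713) = 14660423/152713 - 5*sqrt(152738)/152713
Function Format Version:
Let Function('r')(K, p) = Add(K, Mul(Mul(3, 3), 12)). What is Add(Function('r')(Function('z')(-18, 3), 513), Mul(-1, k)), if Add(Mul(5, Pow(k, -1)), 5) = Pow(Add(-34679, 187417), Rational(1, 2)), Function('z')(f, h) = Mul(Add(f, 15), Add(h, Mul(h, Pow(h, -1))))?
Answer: Add(Rational(14660423, 152713), Mul(Rational(-5, 152713), Pow(152738, Rational(1, 2)))) ≈ 95.987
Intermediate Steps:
Function('z')(f, h) = Mul(Add(1, h), Add(15, f)) (Function('z')(f, h) = Mul(Add(15, f), Add(h, 1)) = Mul(Add(15, f), Add(1, h)) = Mul(Add(1, h), Add(15, f)))
Function('r')(K, p) = Add(108, K) (Function('r')(K, p) = Add(K, Mul(9, 12)) = Add(K, 108) = Add(108, K))
k = Mul(5, Pow(Add(-5, Pow(152738, Rational(1, 2))), -1)) (k = Mul(5, Pow(Add(-5, Pow(Add(-34679, 187417), Rational(1, 2))), -1)) = Mul(5, Pow(Add(-5, Pow(152738, Rational(1, 2))), -1)) ≈ 0.012960)
Add(Function('r')(Function('z')(-18, 3), 513), Mul(-1, k)) = Add(Add(108, Add(15, -18, Mul(15, 3), Mul(-18, 3))), Mul(-1, Add(Rational(25, 152713), Mul(Rational(5, 152713), Pow(152738, Rational(1, 2)))))) = Add(Add(108, Add(15, -18, 45, -54)), Add(Rational(-25, 152713), Mul(Rational(-5, 152713), Pow(152738, Rational(1, 2))))) = Add(Add(108, -12), Add(Rational(-25, 152713), Mul(Rational(-5, 152713), Pow(152738, Rational(1, 2))))) = Add(96, Add(Rational(-25, 152713), Mul(Rational(-5, 152713), Pow(152738, Rational(1, 2))))) = Add(Rational(14660423, 152713), Mul(Rational(-5, 152713), Pow(152738, Rational(1, 2))))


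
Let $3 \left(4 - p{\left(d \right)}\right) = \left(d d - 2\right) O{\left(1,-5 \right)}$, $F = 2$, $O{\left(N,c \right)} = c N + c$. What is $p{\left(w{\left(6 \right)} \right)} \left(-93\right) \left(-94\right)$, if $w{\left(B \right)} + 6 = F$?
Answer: $442928$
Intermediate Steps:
$O{\left(N,c \right)} = c + N c$ ($O{\left(N,c \right)} = N c + c = c + N c$)
$w{\left(B \right)} = -4$ ($w{\left(B \right)} = -6 + 2 = -4$)
$p{\left(d \right)} = - \frac{8}{3} + \frac{10 d^{2}}{3}$ ($p{\left(d \right)} = 4 - \frac{\left(d d - 2\right) \left(- 5 \left(1 + 1\right)\right)}{3} = 4 - \frac{\left(d^{2} - 2\right) \left(\left(-5\right) 2\right)}{3} = 4 - \frac{\left(-2 + d^{2}\right) \left(-10\right)}{3} = 4 - \frac{20 - 10 d^{2}}{3} = 4 + \left(- \frac{20}{3} + \frac{10 d^{2}}{3}\right) = - \frac{8}{3} + \frac{10 d^{2}}{3}$)
$p{\left(w{\left(6 \right)} \right)} \left(-93\right) \left(-94\right) = \left(- \frac{8}{3} + \frac{10 \left(-4\right)^{2}}{3}\right) \left(-93\right) \left(-94\right) = \left(- \frac{8}{3} + \frac{10}{3} \cdot 16\right) \left(-93\right) \left(-94\right) = \left(- \frac{8}{3} + \frac{160}{3}\right) \left(-93\right) \left(-94\right) = \frac{152}{3} \left(-93\right) \left(-94\right) = \left(-4712\right) \left(-94\right) = 442928$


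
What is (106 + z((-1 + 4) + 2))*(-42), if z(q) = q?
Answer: -4662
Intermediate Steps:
(106 + z((-1 + 4) + 2))*(-42) = (106 + ((-1 + 4) + 2))*(-42) = (106 + (3 + 2))*(-42) = (106 + 5)*(-42) = 111*(-42) = -4662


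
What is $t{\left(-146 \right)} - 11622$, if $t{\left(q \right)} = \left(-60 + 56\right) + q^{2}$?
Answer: $9690$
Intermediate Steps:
$t{\left(q \right)} = -4 + q^{2}$
$t{\left(-146 \right)} - 11622 = \left(-4 + \left(-146\right)^{2}\right) - 11622 = \left(-4 + 21316\right) - 11622 = 21312 - 11622 = 9690$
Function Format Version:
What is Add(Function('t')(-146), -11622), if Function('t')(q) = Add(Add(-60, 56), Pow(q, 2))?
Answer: 9690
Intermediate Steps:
Function('t')(q) = Add(-4, Pow(q, 2))
Add(Function('t')(-146), -11622) = Add(Add(-4, Pow(-146, 2)), -11622) = Add(Add(-4, 21316), -11622) = Add(21312, -11622) = 9690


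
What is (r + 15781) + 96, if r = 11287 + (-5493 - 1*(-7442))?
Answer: 29113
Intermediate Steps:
r = 13236 (r = 11287 + (-5493 + 7442) = 11287 + 1949 = 13236)
(r + 15781) + 96 = (13236 + 15781) + 96 = 29017 + 96 = 29113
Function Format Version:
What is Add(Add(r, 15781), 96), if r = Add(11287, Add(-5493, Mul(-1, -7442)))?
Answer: 29113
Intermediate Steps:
r = 13236 (r = Add(11287, Add(-5493, 7442)) = Add(11287, 1949) = 13236)
Add(Add(r, 15781), 96) = Add(Add(13236, 15781), 96) = Add(29017, 96) = 29113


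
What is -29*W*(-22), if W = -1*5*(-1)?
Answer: 3190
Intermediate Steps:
W = 5 (W = -5*(-1) = 5)
-29*W*(-22) = -29*5*(-22) = -145*(-22) = 3190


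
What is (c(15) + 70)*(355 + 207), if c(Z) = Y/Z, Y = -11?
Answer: 583918/15 ≈ 38928.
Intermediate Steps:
c(Z) = -11/Z
(c(15) + 70)*(355 + 207) = (-11/15 + 70)*(355 + 207) = (-11*1/15 + 70)*562 = (-11/15 + 70)*562 = (1039/15)*562 = 583918/15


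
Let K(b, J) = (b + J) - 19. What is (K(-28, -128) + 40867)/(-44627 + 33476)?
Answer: -13564/3717 ≈ -3.6492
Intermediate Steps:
K(b, J) = -19 + J + b (K(b, J) = (J + b) - 19 = -19 + J + b)
(K(-28, -128) + 40867)/(-44627 + 33476) = ((-19 - 128 - 28) + 40867)/(-44627 + 33476) = (-175 + 40867)/(-11151) = 40692*(-1/11151) = -13564/3717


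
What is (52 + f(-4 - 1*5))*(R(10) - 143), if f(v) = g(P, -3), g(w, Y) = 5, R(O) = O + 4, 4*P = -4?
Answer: -7353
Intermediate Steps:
P = -1 (P = (1/4)*(-4) = -1)
R(O) = 4 + O
f(v) = 5
(52 + f(-4 - 1*5))*(R(10) - 143) = (52 + 5)*((4 + 10) - 143) = 57*(14 - 143) = 57*(-129) = -7353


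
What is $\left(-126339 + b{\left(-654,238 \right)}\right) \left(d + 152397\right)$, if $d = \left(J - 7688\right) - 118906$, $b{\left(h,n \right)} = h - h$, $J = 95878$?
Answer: $-15373055859$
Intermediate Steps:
$b{\left(h,n \right)} = 0$
$d = -30716$ ($d = \left(95878 - 7688\right) - 118906 = 88190 - 118906 = -30716$)
$\left(-126339 + b{\left(-654,238 \right)}\right) \left(d + 152397\right) = \left(-126339 + 0\right) \left(-30716 + 152397\right) = \left(-126339\right) 121681 = -15373055859$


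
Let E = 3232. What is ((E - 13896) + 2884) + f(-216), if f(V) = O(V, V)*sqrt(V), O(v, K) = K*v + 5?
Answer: -7780 + 279966*I*sqrt(6) ≈ -7780.0 + 6.8577e+5*I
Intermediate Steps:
O(v, K) = 5 + K*v
f(V) = sqrt(V)*(5 + V**2) (f(V) = (5 + V*V)*sqrt(V) = (5 + V**2)*sqrt(V) = sqrt(V)*(5 + V**2))
((E - 13896) + 2884) + f(-216) = ((3232 - 13896) + 2884) + sqrt(-216)*(5 + (-216)**2) = (-10664 + 2884) + (6*I*sqrt(6))*(5 + 46656) = -7780 + (6*I*sqrt(6))*46661 = -7780 + 279966*I*sqrt(6)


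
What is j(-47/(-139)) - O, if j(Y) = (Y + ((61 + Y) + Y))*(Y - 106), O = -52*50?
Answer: -76367340/19321 ≈ -3952.6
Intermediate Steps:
O = -2600
j(Y) = (-106 + Y)*(61 + 3*Y) (j(Y) = (Y + (61 + 2*Y))*(-106 + Y) = (61 + 3*Y)*(-106 + Y) = (-106 + Y)*(61 + 3*Y))
j(-47/(-139)) - O = (-6466 - (-12079)/(-139) + 3*(-47/(-139))**2) - 1*(-2600) = (-6466 - (-12079)*(-1)/139 + 3*(-47*(-1/139))**2) + 2600 = (-6466 - 257*47/139 + 3*(47/139)**2) + 2600 = (-6466 - 12079/139 + 3*(2209/19321)) + 2600 = (-6466 - 12079/139 + 6627/19321) + 2600 = -126601940/19321 + 2600 = -76367340/19321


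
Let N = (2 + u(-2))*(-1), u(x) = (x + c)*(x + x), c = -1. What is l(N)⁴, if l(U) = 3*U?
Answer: 3111696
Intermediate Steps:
u(x) = 2*x*(-1 + x) (u(x) = (x - 1)*(x + x) = (-1 + x)*(2*x) = 2*x*(-1 + x))
N = -14 (N = (2 + 2*(-2)*(-1 - 2))*(-1) = (2 + 2*(-2)*(-3))*(-1) = (2 + 12)*(-1) = 14*(-1) = -14)
l(N)⁴ = (3*(-14))⁴ = (-42)⁴ = 3111696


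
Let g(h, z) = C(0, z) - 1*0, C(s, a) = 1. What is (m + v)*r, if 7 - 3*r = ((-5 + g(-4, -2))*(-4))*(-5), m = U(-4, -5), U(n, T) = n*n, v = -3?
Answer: 377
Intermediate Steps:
g(h, z) = 1 (g(h, z) = 1 - 1*0 = 1 + 0 = 1)
U(n, T) = n**2
m = 16 (m = (-4)**2 = 16)
r = 29 (r = 7/3 - (-5 + 1)*(-4)*(-5)/3 = 7/3 - (-4*(-4))*(-5)/3 = 7/3 - 16*(-5)/3 = 7/3 - 1/3*(-80) = 7/3 + 80/3 = 29)
(m + v)*r = (16 - 3)*29 = 13*29 = 377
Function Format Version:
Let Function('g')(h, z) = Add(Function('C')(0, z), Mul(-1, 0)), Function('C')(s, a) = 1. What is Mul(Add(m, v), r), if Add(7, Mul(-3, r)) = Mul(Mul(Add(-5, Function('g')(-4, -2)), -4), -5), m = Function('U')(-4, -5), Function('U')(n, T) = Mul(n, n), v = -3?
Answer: 377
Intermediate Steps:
Function('g')(h, z) = 1 (Function('g')(h, z) = Add(1, Mul(-1, 0)) = Add(1, 0) = 1)
Function('U')(n, T) = Pow(n, 2)
m = 16 (m = Pow(-4, 2) = 16)
r = 29 (r = Add(Rational(7, 3), Mul(Rational(-1, 3), Mul(Mul(Add(-5, 1), -4), -5))) = Add(Rational(7, 3), Mul(Rational(-1, 3), Mul(Mul(-4, -4), -5))) = Add(Rational(7, 3), Mul(Rational(-1, 3), Mul(16, -5))) = Add(Rational(7, 3), Mul(Rational(-1, 3), -80)) = Add(Rational(7, 3), Rational(80, 3)) = 29)
Mul(Add(m, v), r) = Mul(Add(16, -3), 29) = Mul(13, 29) = 377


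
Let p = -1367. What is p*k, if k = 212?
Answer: -289804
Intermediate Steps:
p*k = -1367*212 = -289804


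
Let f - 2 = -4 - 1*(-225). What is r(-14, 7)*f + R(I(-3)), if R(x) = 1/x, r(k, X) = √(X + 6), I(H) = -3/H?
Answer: 1 + 223*√13 ≈ 805.04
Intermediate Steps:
r(k, X) = √(6 + X)
f = 223 (f = 2 + (-4 - 1*(-225)) = 2 + (-4 + 225) = 2 + 221 = 223)
r(-14, 7)*f + R(I(-3)) = √(6 + 7)*223 + 1/(-3/(-3)) = √13*223 + 1/(-3*(-⅓)) = 223*√13 + 1/1 = 223*√13 + 1 = 1 + 223*√13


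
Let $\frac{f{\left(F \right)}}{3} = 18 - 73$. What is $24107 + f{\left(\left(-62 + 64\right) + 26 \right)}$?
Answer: $23942$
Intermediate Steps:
$f{\left(F \right)} = -165$ ($f{\left(F \right)} = 3 \left(18 - 73\right) = 3 \left(-55\right) = -165$)
$24107 + f{\left(\left(-62 + 64\right) + 26 \right)} = 24107 - 165 = 23942$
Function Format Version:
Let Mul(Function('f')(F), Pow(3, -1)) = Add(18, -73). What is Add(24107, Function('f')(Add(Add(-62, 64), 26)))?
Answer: 23942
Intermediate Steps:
Function('f')(F) = -165 (Function('f')(F) = Mul(3, Add(18, -73)) = Mul(3, -55) = -165)
Add(24107, Function('f')(Add(Add(-62, 64), 26))) = Add(24107, -165) = 23942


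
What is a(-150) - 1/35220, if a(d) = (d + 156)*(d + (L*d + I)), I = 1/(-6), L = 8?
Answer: -285317221/35220 ≈ -8101.0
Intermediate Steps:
I = -⅙ ≈ -0.16667
a(d) = (156 + d)*(-⅙ + 9*d) (a(d) = (d + 156)*(d + (8*d - ⅙)) = (156 + d)*(d + (-⅙ + 8*d)) = (156 + d)*(-⅙ + 9*d))
a(-150) - 1/35220 = (-26 + 9*(-150)² + (8423/6)*(-150)) - 1/35220 = (-26 + 9*22500 - 210575) - 1*1/35220 = (-26 + 202500 - 210575) - 1/35220 = -8101 - 1/35220 = -285317221/35220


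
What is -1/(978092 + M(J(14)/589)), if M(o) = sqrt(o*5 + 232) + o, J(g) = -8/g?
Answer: -4156678016344/4065613509343333469 + 4123*sqrt(985928867)/8131227018686666938 ≈ -1.0224e-6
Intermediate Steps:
M(o) = o + sqrt(232 + 5*o) (M(o) = sqrt(5*o + 232) + o = sqrt(232 + 5*o) + o = o + sqrt(232 + 5*o))
-1/(978092 + M(J(14)/589)) = -1/(978092 + (-8/14/589 + sqrt(232 + 5*(-8/14/589)))) = -1/(978092 + (-8*1/14*(1/589) + sqrt(232 + 5*(-8*1/14*(1/589))))) = -1/(978092 + (-4/7*1/589 + sqrt(232 + 5*(-4/7*1/589)))) = -1/(978092 + (-4/4123 + sqrt(232 + 5*(-4/4123)))) = -1/(978092 + (-4/4123 + sqrt(232 - 20/4123))) = -1/(978092 + (-4/4123 + sqrt(956516/4123))) = -1/(978092 + (-4/4123 + 2*sqrt(985928867)/4123)) = -1/(4032673312/4123 + 2*sqrt(985928867)/4123)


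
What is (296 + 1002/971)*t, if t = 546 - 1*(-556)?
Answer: 317836636/971 ≈ 3.2733e+5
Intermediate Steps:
t = 1102 (t = 546 + 556 = 1102)
(296 + 1002/971)*t = (296 + 1002/971)*1102 = (288418/971)*1102 = 317836636/971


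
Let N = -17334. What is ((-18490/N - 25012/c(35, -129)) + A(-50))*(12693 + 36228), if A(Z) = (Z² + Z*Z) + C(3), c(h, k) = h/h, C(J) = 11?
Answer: -2826645954554/2889 ≈ -9.7842e+8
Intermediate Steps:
c(h, k) = 1
A(Z) = 11 + 2*Z² (A(Z) = (Z² + Z*Z) + 11 = (Z² + Z²) + 11 = 2*Z² + 11 = 11 + 2*Z²)
((-18490/N - 25012/c(35, -129)) + A(-50))*(12693 + 36228) = ((-18490/(-17334) - 25012/1) + (11 + 2*(-50)²))*(12693 + 36228) = ((-18490*(-1/17334) - 25012*1) + (11 + 2*2500))*48921 = ((9245/8667 - 25012) + (11 + 5000))*48921 = (-216769759/8667 + 5011)*48921 = -173339422/8667*48921 = -2826645954554/2889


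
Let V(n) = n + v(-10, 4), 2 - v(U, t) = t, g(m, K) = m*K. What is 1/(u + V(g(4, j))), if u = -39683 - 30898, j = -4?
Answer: -1/70599 ≈ -1.4164e-5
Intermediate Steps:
u = -70581
g(m, K) = K*m
v(U, t) = 2 - t
V(n) = -2 + n (V(n) = n + (2 - 1*4) = n + (2 - 4) = n - 2 = -2 + n)
1/(u + V(g(4, j))) = 1/(-70581 + (-2 - 4*4)) = 1/(-70581 + (-2 - 16)) = 1/(-70581 - 18) = 1/(-70599) = -1/70599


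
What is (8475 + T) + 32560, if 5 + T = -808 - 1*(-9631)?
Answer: 49853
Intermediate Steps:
T = 8818 (T = -5 + (-808 - 1*(-9631)) = -5 + (-808 + 9631) = -5 + 8823 = 8818)
(8475 + T) + 32560 = (8475 + 8818) + 32560 = 17293 + 32560 = 49853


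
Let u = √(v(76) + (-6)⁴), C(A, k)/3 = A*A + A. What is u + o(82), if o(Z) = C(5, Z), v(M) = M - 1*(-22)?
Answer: 90 + √1394 ≈ 127.34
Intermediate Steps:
v(M) = 22 + M (v(M) = M + 22 = 22 + M)
C(A, k) = 3*A + 3*A² (C(A, k) = 3*(A*A + A) = 3*(A² + A) = 3*(A + A²) = 3*A + 3*A²)
u = √1394 (u = √((22 + 76) + (-6)⁴) = √(98 + 1296) = √1394 ≈ 37.336)
o(Z) = 90 (o(Z) = 3*5*(1 + 5) = 3*5*6 = 90)
u + o(82) = √1394 + 90 = 90 + √1394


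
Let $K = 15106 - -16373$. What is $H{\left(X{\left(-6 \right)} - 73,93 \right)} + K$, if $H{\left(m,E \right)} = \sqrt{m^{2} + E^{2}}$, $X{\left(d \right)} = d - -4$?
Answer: $31479 + 3 \sqrt{1586} \approx 31598.0$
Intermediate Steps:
$X{\left(d \right)} = 4 + d$ ($X{\left(d \right)} = d + 4 = 4 + d$)
$K = 31479$ ($K = 15106 + 16373 = 31479$)
$H{\left(m,E \right)} = \sqrt{E^{2} + m^{2}}$
$H{\left(X{\left(-6 \right)} - 73,93 \right)} + K = \sqrt{93^{2} + \left(\left(4 - 6\right) - 73\right)^{2}} + 31479 = \sqrt{8649 + \left(-2 - 73\right)^{2}} + 31479 = \sqrt{8649 + \left(-75\right)^{2}} + 31479 = \sqrt{8649 + 5625} + 31479 = \sqrt{14274} + 31479 = 3 \sqrt{1586} + 31479 = 31479 + 3 \sqrt{1586}$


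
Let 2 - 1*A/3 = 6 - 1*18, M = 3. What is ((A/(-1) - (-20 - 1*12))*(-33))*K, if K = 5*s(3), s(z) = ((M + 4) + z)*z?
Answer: 49500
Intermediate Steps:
A = 42 (A = 6 - 3*(6 - 1*18) = 6 - 3*(6 - 18) = 6 - 3*(-12) = 6 + 36 = 42)
s(z) = z*(7 + z) (s(z) = ((3 + 4) + z)*z = (7 + z)*z = z*(7 + z))
K = 150 (K = 5*(3*(7 + 3)) = 5*(3*10) = 5*30 = 150)
((A/(-1) - (-20 - 1*12))*(-33))*K = ((42/(-1) - (-20 - 1*12))*(-33))*150 = ((42*(-1) - (-20 - 12))*(-33))*150 = ((-42 - 1*(-32))*(-33))*150 = ((-42 + 32)*(-33))*150 = -10*(-33)*150 = 330*150 = 49500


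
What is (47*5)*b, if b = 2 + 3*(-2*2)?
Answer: -2350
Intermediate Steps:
b = -10 (b = 2 + 3*(-4) = 2 - 12 = -10)
(47*5)*b = (47*5)*(-10) = 235*(-10) = -2350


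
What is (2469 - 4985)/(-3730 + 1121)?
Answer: 2516/2609 ≈ 0.96435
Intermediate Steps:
(2469 - 4985)/(-3730 + 1121) = -2516/(-2609) = -2516*(-1/2609) = 2516/2609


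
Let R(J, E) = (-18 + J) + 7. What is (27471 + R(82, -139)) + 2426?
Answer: 29968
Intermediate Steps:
R(J, E) = -11 + J
(27471 + R(82, -139)) + 2426 = (27471 + (-11 + 82)) + 2426 = (27471 + 71) + 2426 = 27542 + 2426 = 29968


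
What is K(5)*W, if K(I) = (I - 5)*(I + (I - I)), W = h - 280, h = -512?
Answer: 0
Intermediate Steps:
W = -792 (W = -512 - 280 = -792)
K(I) = I*(-5 + I) (K(I) = (-5 + I)*(I + 0) = (-5 + I)*I = I*(-5 + I))
K(5)*W = (5*(-5 + 5))*(-792) = (5*0)*(-792) = 0*(-792) = 0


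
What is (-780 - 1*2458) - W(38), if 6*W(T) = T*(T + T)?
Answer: -11158/3 ≈ -3719.3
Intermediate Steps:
W(T) = T²/3 (W(T) = (T*(T + T))/6 = (T*(2*T))/6 = (2*T²)/6 = T²/3)
(-780 - 1*2458) - W(38) = (-780 - 1*2458) - 38²/3 = (-780 - 2458) - 1444/3 = -3238 - 1*1444/3 = -3238 - 1444/3 = -11158/3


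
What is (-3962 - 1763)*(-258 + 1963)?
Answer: -9761125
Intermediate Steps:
(-3962 - 1763)*(-258 + 1963) = -5725*1705 = -9761125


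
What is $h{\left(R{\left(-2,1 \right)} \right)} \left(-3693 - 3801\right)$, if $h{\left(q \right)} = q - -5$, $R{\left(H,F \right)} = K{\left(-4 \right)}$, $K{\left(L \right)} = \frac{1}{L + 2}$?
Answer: $-33723$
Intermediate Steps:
$K{\left(L \right)} = \frac{1}{2 + L}$
$R{\left(H,F \right)} = - \frac{1}{2}$ ($R{\left(H,F \right)} = \frac{1}{2 - 4} = \frac{1}{-2} = - \frac{1}{2}$)
$h{\left(q \right)} = 5 + q$ ($h{\left(q \right)} = q + 5 = 5 + q$)
$h{\left(R{\left(-2,1 \right)} \right)} \left(-3693 - 3801\right) = \left(5 - \frac{1}{2}\right) \left(-3693 - 3801\right) = \frac{9 \left(-3693 - 3801\right)}{2} = \frac{9}{2} \left(-7494\right) = -33723$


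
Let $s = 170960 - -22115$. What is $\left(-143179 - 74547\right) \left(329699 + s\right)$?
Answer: $-113821491924$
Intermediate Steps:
$s = 193075$ ($s = 170960 + 22115 = 193075$)
$\left(-143179 - 74547\right) \left(329699 + s\right) = \left(-143179 - 74547\right) \left(329699 + 193075\right) = \left(-217726\right) 522774 = -113821491924$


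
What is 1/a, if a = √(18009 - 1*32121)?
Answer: -I*√2/168 ≈ -0.0084179*I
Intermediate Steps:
a = 84*I*√2 (a = √(18009 - 32121) = √(-14112) = 84*I*√2 ≈ 118.79*I)
1/a = 1/(84*I*√2) = -I*√2/168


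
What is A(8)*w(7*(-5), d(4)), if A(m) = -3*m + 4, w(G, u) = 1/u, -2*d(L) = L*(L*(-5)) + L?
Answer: -10/19 ≈ -0.52632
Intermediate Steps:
d(L) = -L/2 + 5*L²/2 (d(L) = -(L*(L*(-5)) + L)/2 = -(L*(-5*L) + L)/2 = -(-5*L² + L)/2 = -(L - 5*L²)/2 = -L/2 + 5*L²/2)
A(m) = 4 - 3*m
A(8)*w(7*(-5), d(4)) = (4 - 3*8)/(((½)*4*(-1 + 5*4))) = (4 - 24)/(((½)*4*(-1 + 20))) = -20/((½)*4*19) = -20/38 = -20*1/38 = -10/19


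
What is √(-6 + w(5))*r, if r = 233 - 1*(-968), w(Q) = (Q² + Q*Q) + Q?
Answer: 8407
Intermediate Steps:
w(Q) = Q + 2*Q² (w(Q) = (Q² + Q²) + Q = 2*Q² + Q = Q + 2*Q²)
r = 1201 (r = 233 + 968 = 1201)
√(-6 + w(5))*r = √(-6 + 5*(1 + 2*5))*1201 = √(-6 + 5*(1 + 10))*1201 = √(-6 + 5*11)*1201 = √(-6 + 55)*1201 = √49*1201 = 7*1201 = 8407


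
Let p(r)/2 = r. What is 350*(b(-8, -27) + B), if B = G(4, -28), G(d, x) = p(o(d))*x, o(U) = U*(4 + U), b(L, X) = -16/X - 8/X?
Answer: -5642000/9 ≈ -6.2689e+5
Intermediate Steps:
b(L, X) = -24/X
p(r) = 2*r
G(d, x) = 2*d*x*(4 + d) (G(d, x) = (2*(d*(4 + d)))*x = (2*d*(4 + d))*x = 2*d*x*(4 + d))
B = -1792 (B = 2*4*(-28)*(4 + 4) = 2*4*(-28)*8 = -1792)
350*(b(-8, -27) + B) = 350*(-24/(-27) - 1792) = 350*(-24*(-1/27) - 1792) = 350*(8/9 - 1792) = 350*(-16120/9) = -5642000/9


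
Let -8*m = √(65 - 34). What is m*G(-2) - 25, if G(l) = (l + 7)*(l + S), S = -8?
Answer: -25 + 25*√31/4 ≈ 9.7985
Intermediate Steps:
G(l) = (-8 + l)*(7 + l) (G(l) = (l + 7)*(l - 8) = (7 + l)*(-8 + l) = (-8 + l)*(7 + l))
m = -√31/8 (m = -√(65 - 34)/8 = -√31/8 ≈ -0.69597)
m*G(-2) - 25 = (-√31/8)*(-56 + (-2)² - 1*(-2)) - 25 = (-√31/8)*(-56 + 4 + 2) - 25 = -√31/8*(-50) - 25 = 25*√31/4 - 25 = -25 + 25*√31/4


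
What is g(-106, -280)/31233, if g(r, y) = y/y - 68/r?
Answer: 1/19027 ≈ 5.2557e-5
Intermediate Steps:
g(r, y) = 1 - 68/r
g(-106, -280)/31233 = ((-68 - 106)/(-106))/31233 = -1/106*(-174)*(1/31233) = (87/53)*(1/31233) = 1/19027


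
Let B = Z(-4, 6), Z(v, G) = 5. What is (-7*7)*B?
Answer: -245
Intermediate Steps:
B = 5
(-7*7)*B = -7*7*5 = -49*5 = -245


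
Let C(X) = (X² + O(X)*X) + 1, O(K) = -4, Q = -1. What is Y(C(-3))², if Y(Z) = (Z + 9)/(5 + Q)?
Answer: 961/16 ≈ 60.063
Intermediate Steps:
C(X) = 1 + X² - 4*X (C(X) = (X² - 4*X) + 1 = 1 + X² - 4*X)
Y(Z) = 9/4 + Z/4 (Y(Z) = (Z + 9)/(5 - 1) = (9 + Z)/4 = (9 + Z)*(¼) = 9/4 + Z/4)
Y(C(-3))² = (9/4 + (1 + (-3)² - 4*(-3))/4)² = (9/4 + (1 + 9 + 12)/4)² = (9/4 + (¼)*22)² = (9/4 + 11/2)² = (31/4)² = 961/16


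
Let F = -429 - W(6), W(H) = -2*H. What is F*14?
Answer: -5838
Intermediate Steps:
F = -417 (F = -429 - (-2)*6 = -429 - 1*(-12) = -429 + 12 = -417)
F*14 = -417*14 = -5838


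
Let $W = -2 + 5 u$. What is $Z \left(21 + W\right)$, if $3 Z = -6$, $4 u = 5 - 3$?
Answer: $-43$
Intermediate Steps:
$u = \frac{1}{2}$ ($u = \frac{5 - 3}{4} = \frac{1}{4} \cdot 2 = \frac{1}{2} \approx 0.5$)
$Z = -2$ ($Z = \frac{1}{3} \left(-6\right) = -2$)
$W = \frac{1}{2}$ ($W = -2 + 5 \cdot \frac{1}{2} = -2 + \frac{5}{2} = \frac{1}{2} \approx 0.5$)
$Z \left(21 + W\right) = - 2 \left(21 + \frac{1}{2}\right) = \left(-2\right) \frac{43}{2} = -43$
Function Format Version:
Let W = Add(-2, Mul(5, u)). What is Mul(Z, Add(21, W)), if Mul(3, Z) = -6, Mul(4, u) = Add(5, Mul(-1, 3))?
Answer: -43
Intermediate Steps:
u = Rational(1, 2) (u = Mul(Rational(1, 4), Add(5, Mul(-1, 3))) = Mul(Rational(1, 4), Add(5, -3)) = Mul(Rational(1, 4), 2) = Rational(1, 2) ≈ 0.50000)
Z = -2 (Z = Mul(Rational(1, 3), -6) = -2)
W = Rational(1, 2) (W = Add(-2, Mul(5, Rational(1, 2))) = Add(-2, Rational(5, 2)) = Rational(1, 2) ≈ 0.50000)
Mul(Z, Add(21, W)) = Mul(-2, Add(21, Rational(1, 2))) = Mul(-2, Rational(43, 2)) = -43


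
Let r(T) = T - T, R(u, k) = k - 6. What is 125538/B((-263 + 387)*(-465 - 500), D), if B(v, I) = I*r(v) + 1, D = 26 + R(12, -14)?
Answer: 125538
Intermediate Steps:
R(u, k) = -6 + k
D = 6 (D = 26 + (-6 - 14) = 26 - 20 = 6)
r(T) = 0
B(v, I) = 1 (B(v, I) = I*0 + 1 = 0 + 1 = 1)
125538/B((-263 + 387)*(-465 - 500), D) = 125538/1 = 125538*1 = 125538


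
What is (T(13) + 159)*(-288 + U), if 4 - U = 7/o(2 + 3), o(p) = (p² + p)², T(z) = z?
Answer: -10991101/225 ≈ -48849.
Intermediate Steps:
o(p) = (p + p²)²
U = 3593/900 (U = 4 - 7/((2 + 3)²*(1 + (2 + 3))²) = 4 - 7/(5²*(1 + 5)²) = 4 - 7/(25*6²) = 4 - 7/(25*36) = 4 - 7/900 = 3593/900 ≈ 3.9922)
(T(13) + 159)*(-288 + U) = (13 + 159)*(-288 + 3593/900) = 172*(-255607/900) = -10991101/225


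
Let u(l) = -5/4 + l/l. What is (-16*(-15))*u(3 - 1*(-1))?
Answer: -60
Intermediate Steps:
u(l) = -¼ (u(l) = -5*¼ + 1 = -5/4 + 1 = -¼)
(-16*(-15))*u(3 - 1*(-1)) = -16*(-15)*(-¼) = 240*(-¼) = -60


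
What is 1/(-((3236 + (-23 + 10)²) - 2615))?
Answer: -1/790 ≈ -0.0012658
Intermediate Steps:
1/(-((3236 + (-23 + 10)²) - 2615)) = 1/(-((3236 + (-13)²) - 2615)) = 1/(-((3236 + 169) - 2615)) = 1/(-(3405 - 2615)) = 1/(-1*790) = 1/(-790) = -1/790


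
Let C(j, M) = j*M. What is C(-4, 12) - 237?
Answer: -285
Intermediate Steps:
C(j, M) = M*j
C(-4, 12) - 237 = 12*(-4) - 237 = -48 - 237 = -285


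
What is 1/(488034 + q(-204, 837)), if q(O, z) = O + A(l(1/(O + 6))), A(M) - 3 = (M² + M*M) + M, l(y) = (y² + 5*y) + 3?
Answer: 768476808/374904233645239 ≈ 2.0498e-6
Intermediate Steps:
l(y) = 3 + y² + 5*y
A(M) = 3 + M + 2*M² (A(M) = 3 + ((M² + M*M) + M) = 3 + ((M² + M²) + M) = 3 + (2*M² + M) = 3 + (M + 2*M²) = 3 + M + 2*M²)
q(O, z) = 6 + O + (6 + O)⁻² + 2*(3 + (6 + O)⁻² + 5/(6 + O))² + 5/(6 + O) (q(O, z) = O + (3 + (3 + (1/(O + 6))² + 5/(O + 6)) + 2*(3 + (1/(O + 6))² + 5/(O + 6))²) = O + (3 + (3 + (1/(6 + O))² + 5/(6 + O)) + 2*(3 + (1/(6 + O))² + 5/(6 + O))²) = O + (3 + (3 + (6 + O)⁻² + 5/(6 + O)) + 2*(3 + (6 + O)⁻² + 5/(6 + O))²) = O + (6 + (6 + O)⁻² + 2*(3 + (6 + O)⁻² + 5/(6 + O))² + 5/(6 + O)) = 6 + O + (6 + O)⁻² + 2*(3 + (6 + O)⁻² + 5/(6 + O))² + 5/(6 + O))
1/(488034 + q(-204, 837)) = 1/(488034 + (6 - 204 + (6 - 204)⁻² + 5/(6 - 204) + 2*(6 - 204 + 3*(6 - 204)³ + 5*(6 - 204)²)²/(6 - 204)⁶)) = 1/(488034 + (6 - 204 + (-198)⁻² + 5/(-198) + 2*(6 - 204 + 3*(-198)³ + 5*(-198)²)²/(-198)⁶)) = 1/(488034 + (6 - 204 + 1/39204 + 5*(-1/198) + 2*(1/60254729561664)*(6 - 204 + 3*(-7762392) + 5*39204)²)) = 1/(488034 + (6 - 204 + 1/39204 - 5/198 + 2*(1/60254729561664)*(6 - 204 - 23287176 + 196020)²)) = 1/(488034 + (6 - 204 + 1/39204 - 5/198 + 2*(1/60254729561664)*(-23091354)²)) = 1/(488034 + (6 - 204 + 1/39204 - 5/198 + 2*(1/60254729561664)*533210629553316)) = 1/(488034 + (6 - 204 + 1/39204 - 5/198 + 13600924129/768476808)) = 1/(488034 - 138576870233/768476808) = 1/(374904233645239/768476808) = 768476808/374904233645239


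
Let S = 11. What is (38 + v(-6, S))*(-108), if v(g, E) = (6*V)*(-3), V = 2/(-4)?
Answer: -5076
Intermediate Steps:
V = -½ (V = 2*(-¼) = -½ ≈ -0.50000)
v(g, E) = 9 (v(g, E) = (6*(-½))*(-3) = -3*(-3) = 9)
(38 + v(-6, S))*(-108) = (38 + 9)*(-108) = 47*(-108) = -5076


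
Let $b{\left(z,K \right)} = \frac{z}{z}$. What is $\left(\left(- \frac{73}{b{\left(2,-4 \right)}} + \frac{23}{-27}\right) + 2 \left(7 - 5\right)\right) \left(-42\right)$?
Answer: $\frac{26404}{9} \approx 2933.8$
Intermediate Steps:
$b{\left(z,K \right)} = 1$
$\left(\left(- \frac{73}{b{\left(2,-4 \right)}} + \frac{23}{-27}\right) + 2 \left(7 - 5\right)\right) \left(-42\right) = \left(\left(- \frac{73}{1} + \frac{23}{-27}\right) + 2 \left(7 - 5\right)\right) \left(-42\right) = \left(\left(\left(-73\right) 1 + 23 \left(- \frac{1}{27}\right)\right) + 2 \cdot 2\right) \left(-42\right) = \left(\left(-73 - \frac{23}{27}\right) + 4\right) \left(-42\right) = \left(- \frac{1994}{27} + 4\right) \left(-42\right) = \left(- \frac{1886}{27}\right) \left(-42\right) = \frac{26404}{9}$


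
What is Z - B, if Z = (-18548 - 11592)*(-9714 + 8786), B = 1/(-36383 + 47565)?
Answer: 312759645439/11182 ≈ 2.7970e+7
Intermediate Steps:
B = 1/11182 ≈ 8.9429e-5
Z = 27969920 (Z = -30140*(-928) = 27969920)
Z - B = 27969920 - 1*1/11182 = 27969920 - 1/11182 = 312759645439/11182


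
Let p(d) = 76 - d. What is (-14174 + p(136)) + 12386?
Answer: -1848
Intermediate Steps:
(-14174 + p(136)) + 12386 = (-14174 + (76 - 1*136)) + 12386 = (-14174 + (76 - 136)) + 12386 = (-14174 - 60) + 12386 = -14234 + 12386 = -1848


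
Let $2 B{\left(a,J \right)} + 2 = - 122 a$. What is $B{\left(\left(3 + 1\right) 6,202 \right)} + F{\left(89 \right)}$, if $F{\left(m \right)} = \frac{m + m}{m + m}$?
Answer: $-1464$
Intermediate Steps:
$B{\left(a,J \right)} = -1 - 61 a$ ($B{\left(a,J \right)} = -1 + \frac{\left(-122\right) a}{2} = -1 - 61 a$)
$F{\left(m \right)} = 1$ ($F{\left(m \right)} = \frac{2 m}{2 m} = 2 m \frac{1}{2 m} = 1$)
$B{\left(\left(3 + 1\right) 6,202 \right)} + F{\left(89 \right)} = \left(-1 - 61 \left(3 + 1\right) 6\right) + 1 = \left(-1 - 61 \cdot 4 \cdot 6\right) + 1 = \left(-1 - 1464\right) + 1 = -1465 + 1 = -1464$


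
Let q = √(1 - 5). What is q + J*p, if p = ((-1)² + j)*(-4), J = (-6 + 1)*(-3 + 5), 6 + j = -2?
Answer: -280 + 2*I ≈ -280.0 + 2.0*I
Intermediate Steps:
j = -8 (j = -6 - 2 = -8)
J = -10 (J = -5*2 = -10)
p = 28 (p = ((-1)² - 8)*(-4) = (1 - 8)*(-4) = -7*(-4) = 28)
q = 2*I (q = √(-4) = 2*I ≈ 2.0*I)
q + J*p = 2*I - 10*28 = 2*I - 280 = -280 + 2*I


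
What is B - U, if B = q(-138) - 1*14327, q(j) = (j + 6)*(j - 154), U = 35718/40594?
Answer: 491514590/20297 ≈ 24216.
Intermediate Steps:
U = 17859/20297 (U = 35718*(1/40594) = 17859/20297 ≈ 0.87988)
q(j) = (-154 + j)*(6 + j) (q(j) = (6 + j)*(-154 + j) = (-154 + j)*(6 + j))
B = 24217 (B = (-924 + (-138)² - 148*(-138)) - 1*14327 = (-924 + 19044 + 20424) - 14327 = 38544 - 14327 = 24217)
B - U = 24217 - 1*17859/20297 = 24217 - 17859/20297 = 491514590/20297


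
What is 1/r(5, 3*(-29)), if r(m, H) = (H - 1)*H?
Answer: 1/7656 ≈ 0.00013062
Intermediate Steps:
r(m, H) = H*(-1 + H) (r(m, H) = (-1 + H)*H = H*(-1 + H))
1/r(5, 3*(-29)) = 1/((3*(-29))*(-1 + 3*(-29))) = 1/(-87*(-1 - 87)) = 1/(-87*(-88)) = 1/7656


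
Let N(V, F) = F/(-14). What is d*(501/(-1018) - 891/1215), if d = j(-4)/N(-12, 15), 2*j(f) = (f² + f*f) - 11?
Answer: 916937/76350 ≈ 12.010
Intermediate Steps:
N(V, F) = -F/14 (N(V, F) = F*(-1/14) = -F/14)
j(f) = -11/2 + f² (j(f) = ((f² + f*f) - 11)/2 = ((f² + f²) - 11)/2 = (2*f² - 11)/2 = (-11 + 2*f²)/2 = -11/2 + f²)
d = -49/5 (d = (-11/2 + (-4)²)/((-1/14*15)) = (-11/2 + 16)/(-15/14) = (21/2)*(-14/15) = -49/5 ≈ -9.8000)
d*(501/(-1018) - 891/1215) = -49*(501/(-1018) - 891/1215)/5 = -49*(501*(-1/1018) - 891*1/1215)/5 = -49*(-501/1018 - 11/15)/5 = -49/5*(-18713/15270) = 916937/76350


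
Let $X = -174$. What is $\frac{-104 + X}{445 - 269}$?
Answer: $- \frac{139}{88} \approx -1.5795$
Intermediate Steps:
$\frac{-104 + X}{445 - 269} = \frac{-104 - 174}{445 - 269} = - \frac{278}{176} = \left(-278\right) \frac{1}{176} = - \frac{139}{88}$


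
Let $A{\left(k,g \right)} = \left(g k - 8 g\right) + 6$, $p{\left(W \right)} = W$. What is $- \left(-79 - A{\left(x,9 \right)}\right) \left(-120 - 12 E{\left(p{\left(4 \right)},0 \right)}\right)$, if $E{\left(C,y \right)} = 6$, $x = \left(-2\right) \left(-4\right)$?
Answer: $-16320$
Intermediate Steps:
$x = 8$
$A{\left(k,g \right)} = 6 - 8 g + g k$ ($A{\left(k,g \right)} = \left(- 8 g + g k\right) + 6 = 6 - 8 g + g k$)
$- \left(-79 - A{\left(x,9 \right)}\right) \left(-120 - 12 E{\left(p{\left(4 \right)},0 \right)}\right) = - \left(-79 - \left(6 - 72 + 9 \cdot 8\right)\right) \left(-120 - 72\right) = - \left(-79 - \left(6 - 72 + 72\right)\right) \left(-120 - 72\right) = - \left(-79 - 6\right) \left(-192\right) = - \left(-85\right) \left(-192\right) = \left(-1\right) 16320 = -16320$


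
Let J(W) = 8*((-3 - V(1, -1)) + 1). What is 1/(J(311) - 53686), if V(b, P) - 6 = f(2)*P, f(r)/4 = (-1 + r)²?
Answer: -1/53718 ≈ -1.8616e-5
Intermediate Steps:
f(r) = 4*(-1 + r)²
V(b, P) = 6 + 4*P (V(b, P) = 6 + (4*(-1 + 2)²)*P = 6 + (4*1²)*P = 6 + (4*1)*P = 6 + 4*P)
J(W) = -32 (J(W) = 8*((-3 - (6 + 4*(-1))) + 1) = 8*((-3 - (6 - 4)) + 1) = 8*((-3 - 1*2) + 1) = 8*((-3 - 2) + 1) = 8*(-5 + 1) = 8*(-4) = -32)
1/(J(311) - 53686) = 1/(-32 - 53686) = 1/(-53718) = -1/53718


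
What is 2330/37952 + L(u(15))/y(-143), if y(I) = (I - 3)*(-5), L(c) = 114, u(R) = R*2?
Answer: 1506857/6926240 ≈ 0.21756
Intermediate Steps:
u(R) = 2*R
y(I) = 15 - 5*I (y(I) = (-3 + I)*(-5) = 15 - 5*I)
2330/37952 + L(u(15))/y(-143) = 2330/37952 + 114/(15 - 5*(-143)) = 2330*(1/37952) + 114/(15 + 715) = 1165/18976 + 114/730 = 1165/18976 + 114*(1/730) = 1165/18976 + 57/365 = 1506857/6926240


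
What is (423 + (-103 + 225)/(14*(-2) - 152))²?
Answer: 1444684081/8100 ≈ 1.7836e+5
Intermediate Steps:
(423 + (-103 + 225)/(14*(-2) - 152))² = (423 + 122/(-28 - 152))² = (423 + 122/(-180))² = (423 + 122*(-1/180))² = (423 - 61/90)² = (38009/90)² = 1444684081/8100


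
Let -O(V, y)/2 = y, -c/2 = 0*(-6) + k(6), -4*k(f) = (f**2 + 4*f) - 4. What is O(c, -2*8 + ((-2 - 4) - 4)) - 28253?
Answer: -28201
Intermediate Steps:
k(f) = 1 - f - f**2/4 (k(f) = -((f**2 + 4*f) - 4)/4 = -(-4 + f**2 + 4*f)/4 = 1 - f - f**2/4)
c = 28 (c = -2*(0*(-6) + (1 - 1*6 - 1/4*6**2)) = -2*(0 + (1 - 6 - 1/4*36)) = -2*(0 + (1 - 6 - 9)) = -2*(0 - 14) = -2*(-14) = 28)
O(V, y) = -2*y
O(c, -2*8 + ((-2 - 4) - 4)) - 28253 = -2*(-2*8 + ((-2 - 4) - 4)) - 28253 = -2*(-16 + (-6 - 4)) - 28253 = -2*(-16 - 10) - 28253 = -2*(-26) - 28253 = 52 - 28253 = -28201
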